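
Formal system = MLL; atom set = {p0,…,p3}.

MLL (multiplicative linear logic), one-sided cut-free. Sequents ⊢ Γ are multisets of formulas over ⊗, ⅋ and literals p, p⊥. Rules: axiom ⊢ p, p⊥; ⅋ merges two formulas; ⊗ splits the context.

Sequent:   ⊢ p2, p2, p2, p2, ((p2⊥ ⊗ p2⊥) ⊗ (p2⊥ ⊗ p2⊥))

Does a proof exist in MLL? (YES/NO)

Derivation trace:
[⊗]  ⊢ p2, p2, p2, p2, ((p2⊥ ⊗ p2⊥) ⊗ (p2⊥ ⊗ p2⊥))
  [⊗]  ⊢ p2, p2, (p2⊥ ⊗ p2⊥)
    [Ax]  ⊢ p2, p2⊥
    [Ax]  ⊢ p2, p2⊥
  [⊗]  ⊢ p2, p2, (p2⊥ ⊗ p2⊥)
    [Ax]  ⊢ p2, p2⊥
    [Ax]  ⊢ p2, p2⊥

Result: YES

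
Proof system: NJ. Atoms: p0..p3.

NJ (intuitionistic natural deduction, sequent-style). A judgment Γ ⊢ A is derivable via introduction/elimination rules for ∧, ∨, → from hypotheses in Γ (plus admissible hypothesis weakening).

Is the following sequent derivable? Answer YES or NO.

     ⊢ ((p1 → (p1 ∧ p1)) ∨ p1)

Proof tree:
[∨I₁]  ⊢ ((p1 → (p1 ∧ p1)) ∨ p1)
  [→I]  ⊢ (p1 → (p1 ∧ p1))
    [∧I] p1 ⊢ (p1 ∧ p1)
      [Ax] p1 ⊢ p1
      [Ax] p1 ⊢ p1

Result: YES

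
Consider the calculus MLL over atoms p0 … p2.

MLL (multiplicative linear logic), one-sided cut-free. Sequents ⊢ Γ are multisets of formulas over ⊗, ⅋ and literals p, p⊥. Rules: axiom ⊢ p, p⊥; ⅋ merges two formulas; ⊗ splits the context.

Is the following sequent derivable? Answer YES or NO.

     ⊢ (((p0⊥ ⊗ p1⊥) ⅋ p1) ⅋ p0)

Proof tree:
[⅋]  ⊢ (((p0⊥ ⊗ p1⊥) ⅋ p1) ⅋ p0)
  [⅋]  ⊢ p0, ((p0⊥ ⊗ p1⊥) ⅋ p1)
    [⊗]  ⊢ p0, p1, (p0⊥ ⊗ p1⊥)
      [Ax]  ⊢ p0, p0⊥
      [Ax]  ⊢ p1, p1⊥

Result: YES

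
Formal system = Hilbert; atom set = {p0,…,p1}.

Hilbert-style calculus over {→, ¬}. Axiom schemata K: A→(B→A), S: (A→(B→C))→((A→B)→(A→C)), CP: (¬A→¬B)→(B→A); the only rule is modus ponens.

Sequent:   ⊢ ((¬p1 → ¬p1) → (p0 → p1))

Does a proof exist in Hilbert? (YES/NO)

Search for a countermodel by truth-table:
  v=00: Γ:[] Δ:[((¬p1 → ¬p1) → (p0 → p1))=T] refutes=False
  v=01: Γ:[] Δ:[((¬p1 → ¬p1) → (p0 → p1))=T] refutes=False
  v=10: Γ:[] Δ:[((¬p1 → ¬p1) → (p0 → p1))=F] refutes=True  ← countermodel

Result: NO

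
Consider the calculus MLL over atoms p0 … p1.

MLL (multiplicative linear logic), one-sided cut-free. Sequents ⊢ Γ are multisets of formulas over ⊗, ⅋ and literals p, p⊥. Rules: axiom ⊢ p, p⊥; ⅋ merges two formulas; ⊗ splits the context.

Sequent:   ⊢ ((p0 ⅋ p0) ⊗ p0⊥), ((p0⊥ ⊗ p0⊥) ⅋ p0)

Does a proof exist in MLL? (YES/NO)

Derivation trace:
[⅋]  ⊢ ((p0 ⅋ p0) ⊗ p0⊥), ((p0⊥ ⊗ p0⊥) ⅋ p0)
  [⊗]  ⊢ (p0⊥ ⊗ p0⊥), p0, ((p0 ⅋ p0) ⊗ p0⊥)
    [⅋]  ⊢ (p0⊥ ⊗ p0⊥), (p0 ⅋ p0)
      [⊗]  ⊢ p0, p0, (p0⊥ ⊗ p0⊥)
        [Ax]  ⊢ p0, p0⊥
        [Ax]  ⊢ p0, p0⊥
    [Ax]  ⊢ p0, p0⊥

Result: YES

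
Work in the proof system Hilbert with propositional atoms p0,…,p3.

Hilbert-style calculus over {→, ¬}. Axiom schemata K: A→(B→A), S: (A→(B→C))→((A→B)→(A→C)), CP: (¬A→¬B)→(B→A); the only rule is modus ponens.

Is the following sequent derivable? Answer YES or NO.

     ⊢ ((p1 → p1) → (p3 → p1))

Truth-table refutation:
  v=0000: Γ:[] Δ:[((p1 → p1) → (p3 → p1))=T] refutes=False
  v=0001: Γ:[] Δ:[((p1 → p1) → (p3 → p1))=F] refutes=True  ← countermodel

Result: NO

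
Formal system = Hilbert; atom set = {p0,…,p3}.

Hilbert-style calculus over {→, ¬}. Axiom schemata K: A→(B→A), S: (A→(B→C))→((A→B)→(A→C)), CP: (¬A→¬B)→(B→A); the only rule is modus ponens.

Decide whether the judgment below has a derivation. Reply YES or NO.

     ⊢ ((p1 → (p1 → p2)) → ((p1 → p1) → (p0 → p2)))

Enumerate valuations to refute Γ ⊢ Δ:
  v=0000: Γ:[] Δ:[((p1 → (p1 → p2)) → ((p1 → p1) → (p0 → p2)))=T] refutes=False
  v=0001: Γ:[] Δ:[((p1 → (p1 → p2)) → ((p1 → p1) → (p0 → p2)))=T] refutes=False
  v=0010: Γ:[] Δ:[((p1 → (p1 → p2)) → ((p1 → p1) → (p0 → p2)))=T] refutes=False
  v=0011: Γ:[] Δ:[((p1 → (p1 → p2)) → ((p1 → p1) → (p0 → p2)))=T] refutes=False
  v=0100: Γ:[] Δ:[((p1 → (p1 → p2)) → ((p1 → p1) → (p0 → p2)))=T] refutes=False
  v=0101: Γ:[] Δ:[((p1 → (p1 → p2)) → ((p1 → p1) → (p0 → p2)))=T] refutes=False
  v=0110: Γ:[] Δ:[((p1 → (p1 → p2)) → ((p1 → p1) → (p0 → p2)))=T] refutes=False
  v=0111: Γ:[] Δ:[((p1 → (p1 → p2)) → ((p1 → p1) → (p0 → p2)))=T] refutes=False
  v=1000: Γ:[] Δ:[((p1 → (p1 → p2)) → ((p1 → p1) → (p0 → p2)))=F] refutes=True  ← countermodel

Result: NO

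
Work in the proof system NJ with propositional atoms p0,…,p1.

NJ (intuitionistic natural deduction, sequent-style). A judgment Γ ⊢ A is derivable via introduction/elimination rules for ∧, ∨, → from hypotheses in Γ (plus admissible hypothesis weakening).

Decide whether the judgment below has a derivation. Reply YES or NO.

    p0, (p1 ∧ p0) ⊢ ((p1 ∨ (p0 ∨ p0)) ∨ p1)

Derivation trace:
[∨I₁] p0, (p1 ∧ p0) ⊢ ((p1 ∨ (p0 ∨ p0)) ∨ p1)
  [Wk] p0, (p1 ∧ p0) ⊢ (p1 ∨ (p0 ∨ p0))
    [∨I₂] p0 ⊢ (p1 ∨ (p0 ∨ p0))
      [∨I₁] p0 ⊢ (p0 ∨ p0)
        [Ax] p0 ⊢ p0

Result: YES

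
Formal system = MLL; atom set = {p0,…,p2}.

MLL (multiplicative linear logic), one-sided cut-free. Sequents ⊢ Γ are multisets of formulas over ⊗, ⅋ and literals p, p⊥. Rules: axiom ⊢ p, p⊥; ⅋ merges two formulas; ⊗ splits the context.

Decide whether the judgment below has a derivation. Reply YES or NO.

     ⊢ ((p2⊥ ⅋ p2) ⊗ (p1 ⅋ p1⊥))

Derivation trace:
[⊗]  ⊢ ((p2⊥ ⅋ p2) ⊗ (p1 ⅋ p1⊥))
  [⅋]  ⊢ (p2⊥ ⅋ p2)
    [Ax]  ⊢ p2, p2⊥
  [⅋]  ⊢ (p1 ⅋ p1⊥)
    [Ax]  ⊢ p1, p1⊥

Result: YES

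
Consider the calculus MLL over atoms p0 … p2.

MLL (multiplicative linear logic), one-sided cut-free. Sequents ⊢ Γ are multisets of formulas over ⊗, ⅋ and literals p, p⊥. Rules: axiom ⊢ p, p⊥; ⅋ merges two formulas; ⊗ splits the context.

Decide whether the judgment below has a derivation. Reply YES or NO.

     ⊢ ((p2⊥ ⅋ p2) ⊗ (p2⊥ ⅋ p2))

Derivation (root first):
[⊗]  ⊢ ((p2⊥ ⅋ p2) ⊗ (p2⊥ ⅋ p2))
  [⅋]  ⊢ (p2⊥ ⅋ p2)
    [Ax]  ⊢ p2, p2⊥
  [⅋]  ⊢ (p2⊥ ⅋ p2)
    [Ax]  ⊢ p2, p2⊥

Result: YES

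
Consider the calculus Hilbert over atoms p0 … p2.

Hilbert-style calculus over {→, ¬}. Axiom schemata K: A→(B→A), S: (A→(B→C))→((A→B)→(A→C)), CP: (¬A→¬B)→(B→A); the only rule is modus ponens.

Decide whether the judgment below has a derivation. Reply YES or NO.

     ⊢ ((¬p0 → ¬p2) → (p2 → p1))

Enumerate valuations to refute Γ ⊢ Δ:
  v=000: Γ:[] Δ:[((¬p0 → ¬p2) → (p2 → p1))=T] refutes=False
  v=001: Γ:[] Δ:[((¬p0 → ¬p2) → (p2 → p1))=T] refutes=False
  v=010: Γ:[] Δ:[((¬p0 → ¬p2) → (p2 → p1))=T] refutes=False
  v=011: Γ:[] Δ:[((¬p0 → ¬p2) → (p2 → p1))=T] refutes=False
  v=100: Γ:[] Δ:[((¬p0 → ¬p2) → (p2 → p1))=T] refutes=False
  v=101: Γ:[] Δ:[((¬p0 → ¬p2) → (p2 → p1))=F] refutes=True  ← countermodel

Result: NO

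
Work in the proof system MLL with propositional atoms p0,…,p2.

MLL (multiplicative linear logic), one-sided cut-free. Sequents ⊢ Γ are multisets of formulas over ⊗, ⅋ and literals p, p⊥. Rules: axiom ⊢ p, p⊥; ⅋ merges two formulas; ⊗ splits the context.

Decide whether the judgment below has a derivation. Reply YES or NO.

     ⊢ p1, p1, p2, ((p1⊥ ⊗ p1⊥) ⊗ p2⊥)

Derivation trace:
[⊗]  ⊢ p1, p1, p2, ((p1⊥ ⊗ p1⊥) ⊗ p2⊥)
  [⊗]  ⊢ p1, p1, (p1⊥ ⊗ p1⊥)
    [Ax]  ⊢ p1, p1⊥
    [Ax]  ⊢ p1, p1⊥
  [Ax]  ⊢ p2, p2⊥

Result: YES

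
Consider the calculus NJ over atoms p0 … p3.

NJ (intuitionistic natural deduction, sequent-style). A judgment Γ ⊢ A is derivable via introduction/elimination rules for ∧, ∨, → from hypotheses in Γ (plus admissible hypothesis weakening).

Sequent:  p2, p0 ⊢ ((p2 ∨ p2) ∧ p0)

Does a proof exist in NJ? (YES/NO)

Proof tree:
[∧I] p2, p0 ⊢ ((p2 ∨ p2) ∧ p0)
  [∨I₁] p2 ⊢ (p2 ∨ p2)
    [Ax] p2 ⊢ p2
  [Ax] p0 ⊢ p0

Result: YES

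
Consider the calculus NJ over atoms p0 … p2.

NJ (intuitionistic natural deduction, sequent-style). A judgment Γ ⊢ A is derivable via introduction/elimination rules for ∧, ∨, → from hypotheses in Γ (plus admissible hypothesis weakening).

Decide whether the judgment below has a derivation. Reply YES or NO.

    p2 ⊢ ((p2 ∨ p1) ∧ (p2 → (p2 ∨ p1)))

Proof tree:
[∧I] p2 ⊢ ((p2 ∨ p1) ∧ (p2 → (p2 ∨ p1)))
  [∨I₁] p2 ⊢ (p2 ∨ p1)
    [Ax] p2 ⊢ p2
  [→I]  ⊢ (p2 → (p2 ∨ p1))
    [∨I₁] p2 ⊢ (p2 ∨ p1)
      [Ax] p2 ⊢ p2

Result: YES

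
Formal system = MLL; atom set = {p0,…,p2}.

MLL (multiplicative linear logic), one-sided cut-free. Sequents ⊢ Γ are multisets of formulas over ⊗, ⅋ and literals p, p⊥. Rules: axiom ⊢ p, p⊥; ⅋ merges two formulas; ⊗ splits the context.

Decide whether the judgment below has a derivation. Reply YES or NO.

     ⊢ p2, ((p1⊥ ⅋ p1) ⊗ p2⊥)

Proof tree:
[⊗]  ⊢ p2, ((p1⊥ ⅋ p1) ⊗ p2⊥)
  [⅋]  ⊢ (p1⊥ ⅋ p1)
    [Ax]  ⊢ p1, p1⊥
  [Ax]  ⊢ p2, p2⊥

Result: YES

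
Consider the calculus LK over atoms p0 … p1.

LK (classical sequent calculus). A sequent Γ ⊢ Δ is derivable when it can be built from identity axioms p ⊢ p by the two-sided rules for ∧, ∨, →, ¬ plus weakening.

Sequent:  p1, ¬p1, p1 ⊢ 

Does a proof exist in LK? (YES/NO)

Proof tree:
[WL] p1, ¬p1, p1 ⊢ 
  [¬L] p1, ¬p1 ⊢ 
    [Ax] p1 ⊢ p1

Result: YES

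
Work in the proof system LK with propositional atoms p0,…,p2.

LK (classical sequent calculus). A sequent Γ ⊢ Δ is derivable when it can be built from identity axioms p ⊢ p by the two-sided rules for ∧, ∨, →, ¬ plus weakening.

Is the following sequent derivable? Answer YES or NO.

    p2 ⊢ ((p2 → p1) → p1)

Derivation (root first):
[→R] p2 ⊢ ((p2 → p1) → p1)
  [→L] p2, (p2 → p1) ⊢ p1
    [Ax] p2 ⊢ p2
    [Ax] p1 ⊢ p1

Result: YES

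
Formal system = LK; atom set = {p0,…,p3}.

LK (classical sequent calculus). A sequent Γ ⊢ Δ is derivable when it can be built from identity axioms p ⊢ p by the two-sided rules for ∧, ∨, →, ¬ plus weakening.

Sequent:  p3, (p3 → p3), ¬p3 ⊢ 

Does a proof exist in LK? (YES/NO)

Proof tree:
[¬L] p3, (p3 → p3), ¬p3 ⊢ 
  [→L] p3, (p3 → p3) ⊢ p3
    [Ax] p3 ⊢ p3
    [Ax] p3 ⊢ p3

Result: YES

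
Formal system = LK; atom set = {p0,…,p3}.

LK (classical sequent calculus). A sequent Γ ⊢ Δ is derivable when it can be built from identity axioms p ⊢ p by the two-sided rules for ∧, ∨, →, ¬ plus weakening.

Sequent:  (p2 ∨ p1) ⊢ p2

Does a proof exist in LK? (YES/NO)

Enumerate valuations to refute Γ ⊢ Δ:
  v=0000: Γ:[(p2 ∨ p1)=F] Δ:[p2=F] refutes=False
  v=0001: Γ:[(p2 ∨ p1)=F] Δ:[p2=F] refutes=False
  v=0010: Γ:[(p2 ∨ p1)=T] Δ:[p2=T] refutes=False
  v=0011: Γ:[(p2 ∨ p1)=T] Δ:[p2=T] refutes=False
  v=0100: Γ:[(p2 ∨ p1)=T] Δ:[p2=F] refutes=True  ← countermodel

Result: NO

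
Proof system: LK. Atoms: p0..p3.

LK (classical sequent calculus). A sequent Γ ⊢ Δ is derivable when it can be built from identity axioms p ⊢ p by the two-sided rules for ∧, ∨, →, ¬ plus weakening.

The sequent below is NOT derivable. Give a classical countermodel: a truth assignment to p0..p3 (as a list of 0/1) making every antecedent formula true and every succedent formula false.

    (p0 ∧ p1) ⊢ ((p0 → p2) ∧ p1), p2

Search for a countermodel by truth-table:
  v=0000: Γ:[(p0 ∧ p1)=F] Δ:[((p0 → p2) ∧ p1)=F, p2=F] refutes=False
  v=0001: Γ:[(p0 ∧ p1)=F] Δ:[((p0 → p2) ∧ p1)=F, p2=F] refutes=False
  v=0010: Γ:[(p0 ∧ p1)=F] Δ:[((p0 → p2) ∧ p1)=F, p2=T] refutes=False
  v=0011: Γ:[(p0 ∧ p1)=F] Δ:[((p0 → p2) ∧ p1)=F, p2=T] refutes=False
  v=0100: Γ:[(p0 ∧ p1)=F] Δ:[((p0 → p2) ∧ p1)=T, p2=F] refutes=False
  v=0101: Γ:[(p0 ∧ p1)=F] Δ:[((p0 → p2) ∧ p1)=T, p2=F] refutes=False
  v=0110: Γ:[(p0 ∧ p1)=F] Δ:[((p0 → p2) ∧ p1)=T, p2=T] refutes=False
  v=0111: Γ:[(p0 ∧ p1)=F] Δ:[((p0 → p2) ∧ p1)=T, p2=T] refutes=False
  v=1000: Γ:[(p0 ∧ p1)=F] Δ:[((p0 → p2) ∧ p1)=F, p2=F] refutes=False
  v=1001: Γ:[(p0 ∧ p1)=F] Δ:[((p0 → p2) ∧ p1)=F, p2=F] refutes=False
  v=1010: Γ:[(p0 ∧ p1)=F] Δ:[((p0 → p2) ∧ p1)=F, p2=T] refutes=False
  v=1011: Γ:[(p0 ∧ p1)=F] Δ:[((p0 → p2) ∧ p1)=F, p2=T] refutes=False
  v=1100: Γ:[(p0 ∧ p1)=T] Δ:[((p0 → p2) ∧ p1)=F, p2=F] refutes=True  ← countermodel

Result: [1, 1, 0, 0]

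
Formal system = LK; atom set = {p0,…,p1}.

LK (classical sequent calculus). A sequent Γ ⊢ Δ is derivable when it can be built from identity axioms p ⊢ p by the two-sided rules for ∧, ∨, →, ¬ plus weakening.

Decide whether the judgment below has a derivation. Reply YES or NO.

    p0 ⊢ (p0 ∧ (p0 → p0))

Derivation (root first):
[∧R] p0 ⊢ (p0 ∧ (p0 → p0))
  [Ax] p0 ⊢ p0
  [→R]  ⊢ (p0 → p0)
    [Ax] p0 ⊢ p0

Result: YES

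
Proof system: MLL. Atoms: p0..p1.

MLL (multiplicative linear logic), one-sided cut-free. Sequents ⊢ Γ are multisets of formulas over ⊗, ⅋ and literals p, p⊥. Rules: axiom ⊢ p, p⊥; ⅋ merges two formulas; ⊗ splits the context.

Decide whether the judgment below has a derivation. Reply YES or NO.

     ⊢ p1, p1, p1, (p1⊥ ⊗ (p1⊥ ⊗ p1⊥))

Proof tree:
[⊗]  ⊢ p1, p1, p1, (p1⊥ ⊗ (p1⊥ ⊗ p1⊥))
  [Ax]  ⊢ p1, p1⊥
  [⊗]  ⊢ p1, p1, (p1⊥ ⊗ p1⊥)
    [Ax]  ⊢ p1, p1⊥
    [Ax]  ⊢ p1, p1⊥

Result: YES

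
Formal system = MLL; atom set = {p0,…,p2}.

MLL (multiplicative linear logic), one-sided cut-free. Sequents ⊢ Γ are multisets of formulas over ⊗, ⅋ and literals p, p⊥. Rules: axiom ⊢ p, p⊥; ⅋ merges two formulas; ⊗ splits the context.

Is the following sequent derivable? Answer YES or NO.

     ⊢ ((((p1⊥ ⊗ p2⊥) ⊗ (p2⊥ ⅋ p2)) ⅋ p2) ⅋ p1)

Derivation (root first):
[⅋]  ⊢ ((((p1⊥ ⊗ p2⊥) ⊗ (p2⊥ ⅋ p2)) ⅋ p2) ⅋ p1)
  [⅋]  ⊢ p1, (((p1⊥ ⊗ p2⊥) ⊗ (p2⊥ ⅋ p2)) ⅋ p2)
    [⊗]  ⊢ p1, p2, ((p1⊥ ⊗ p2⊥) ⊗ (p2⊥ ⅋ p2))
      [⊗]  ⊢ p1, p2, (p1⊥ ⊗ p2⊥)
        [Ax]  ⊢ p1, p1⊥
        [Ax]  ⊢ p2, p2⊥
      [⅋]  ⊢ (p2⊥ ⅋ p2)
        [Ax]  ⊢ p2, p2⊥

Result: YES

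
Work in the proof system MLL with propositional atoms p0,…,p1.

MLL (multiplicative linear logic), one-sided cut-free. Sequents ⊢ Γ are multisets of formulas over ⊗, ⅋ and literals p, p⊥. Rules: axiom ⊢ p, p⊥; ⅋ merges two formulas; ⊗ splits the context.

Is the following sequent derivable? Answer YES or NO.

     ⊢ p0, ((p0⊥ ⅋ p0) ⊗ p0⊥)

Derivation (root first):
[⊗]  ⊢ p0, ((p0⊥ ⅋ p0) ⊗ p0⊥)
  [⅋]  ⊢ (p0⊥ ⅋ p0)
    [Ax]  ⊢ p0, p0⊥
  [Ax]  ⊢ p0, p0⊥

Result: YES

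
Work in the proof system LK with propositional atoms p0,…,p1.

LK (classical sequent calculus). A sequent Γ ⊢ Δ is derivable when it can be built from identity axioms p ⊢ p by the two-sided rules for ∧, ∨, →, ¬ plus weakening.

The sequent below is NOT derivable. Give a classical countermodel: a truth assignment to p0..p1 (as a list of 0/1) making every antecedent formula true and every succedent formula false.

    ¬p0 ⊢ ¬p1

Enumerate valuations to refute Γ ⊢ Δ:
  v=00: Γ:[¬p0=T] Δ:[¬p1=T] refutes=False
  v=01: Γ:[¬p0=T] Δ:[¬p1=F] refutes=True  ← countermodel

Result: [0, 1]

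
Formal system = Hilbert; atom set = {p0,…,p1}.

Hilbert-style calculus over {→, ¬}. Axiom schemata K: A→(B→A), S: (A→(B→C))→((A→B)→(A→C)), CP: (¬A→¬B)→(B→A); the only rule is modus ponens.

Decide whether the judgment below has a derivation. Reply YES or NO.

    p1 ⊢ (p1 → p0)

Truth-table refutation:
  v=00: Γ:[p1=F] Δ:[(p1 → p0)=T] refutes=False
  v=01: Γ:[p1=T] Δ:[(p1 → p0)=F] refutes=True  ← countermodel

Result: NO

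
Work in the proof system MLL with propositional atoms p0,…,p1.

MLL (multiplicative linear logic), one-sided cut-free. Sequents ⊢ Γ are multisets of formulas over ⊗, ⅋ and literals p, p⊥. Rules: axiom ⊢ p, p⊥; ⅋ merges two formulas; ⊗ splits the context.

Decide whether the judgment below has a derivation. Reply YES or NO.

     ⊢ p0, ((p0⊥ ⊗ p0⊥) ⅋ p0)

Derivation (root first):
[⅋]  ⊢ p0, ((p0⊥ ⊗ p0⊥) ⅋ p0)
  [⊗]  ⊢ p0, p0, (p0⊥ ⊗ p0⊥)
    [Ax]  ⊢ p0, p0⊥
    [Ax]  ⊢ p0, p0⊥

Result: YES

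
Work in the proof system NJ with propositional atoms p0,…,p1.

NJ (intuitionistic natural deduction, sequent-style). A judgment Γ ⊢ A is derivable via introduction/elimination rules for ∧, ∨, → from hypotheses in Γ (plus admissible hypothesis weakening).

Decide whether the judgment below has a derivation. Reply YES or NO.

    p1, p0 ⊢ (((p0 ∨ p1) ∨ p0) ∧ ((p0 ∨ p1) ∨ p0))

Proof tree:
[Wk] p1, p0 ⊢ (((p0 ∨ p1) ∨ p0) ∧ ((p0 ∨ p1) ∨ p0))
  [∧I] p1 ⊢ (((p0 ∨ p1) ∨ p0) ∧ ((p0 ∨ p1) ∨ p0))
    [∨I₁] p1 ⊢ ((p0 ∨ p1) ∨ p0)
      [∨I₂] p1 ⊢ (p0 ∨ p1)
        [Ax] p1 ⊢ p1
    [∨I₁] p1 ⊢ ((p0 ∨ p1) ∨ p0)
      [∨I₂] p1 ⊢ (p0 ∨ p1)
        [Ax] p1 ⊢ p1

Result: YES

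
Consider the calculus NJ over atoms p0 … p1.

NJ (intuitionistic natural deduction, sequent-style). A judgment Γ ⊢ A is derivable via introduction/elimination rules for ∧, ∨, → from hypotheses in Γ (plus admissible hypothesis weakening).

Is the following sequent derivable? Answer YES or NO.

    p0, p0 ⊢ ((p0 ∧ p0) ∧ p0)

Derivation trace:
[Wk] p0, p0 ⊢ ((p0 ∧ p0) ∧ p0)
  [∧I] p0 ⊢ ((p0 ∧ p0) ∧ p0)
    [∧I] p0 ⊢ (p0 ∧ p0)
      [Ax] p0 ⊢ p0
      [Ax] p0 ⊢ p0
    [Ax] p0 ⊢ p0

Result: YES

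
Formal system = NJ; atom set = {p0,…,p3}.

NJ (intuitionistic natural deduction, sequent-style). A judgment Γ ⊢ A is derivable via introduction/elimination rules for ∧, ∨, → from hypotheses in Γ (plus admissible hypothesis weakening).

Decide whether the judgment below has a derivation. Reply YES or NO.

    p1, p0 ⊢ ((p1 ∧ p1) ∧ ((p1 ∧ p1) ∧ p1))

Derivation trace:
[∧I] p1, p0 ⊢ ((p1 ∧ p1) ∧ ((p1 ∧ p1) ∧ p1))
  [Wk] p1, p0 ⊢ (p1 ∧ p1)
    [∧I] p1 ⊢ (p1 ∧ p1)
      [Ax] p1 ⊢ p1
      [Ax] p1 ⊢ p1
  [∧I] p1 ⊢ ((p1 ∧ p1) ∧ p1)
    [∧I] p1 ⊢ (p1 ∧ p1)
      [Ax] p1 ⊢ p1
      [Ax] p1 ⊢ p1
    [Ax] p1 ⊢ p1

Result: YES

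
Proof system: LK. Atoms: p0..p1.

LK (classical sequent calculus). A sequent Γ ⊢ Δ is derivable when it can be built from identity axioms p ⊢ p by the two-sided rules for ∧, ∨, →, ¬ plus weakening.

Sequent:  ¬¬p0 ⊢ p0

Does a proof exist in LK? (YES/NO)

Derivation trace:
[¬L] ¬¬p0 ⊢ p0
  [¬R]  ⊢ p0, ¬p0
    [Ax] p0 ⊢ p0

Result: YES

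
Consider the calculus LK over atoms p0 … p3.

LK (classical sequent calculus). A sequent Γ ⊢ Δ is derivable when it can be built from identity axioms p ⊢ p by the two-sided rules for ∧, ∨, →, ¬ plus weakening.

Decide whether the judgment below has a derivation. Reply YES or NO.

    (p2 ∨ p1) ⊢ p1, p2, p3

Derivation trace:
[∨L] (p2 ∨ p1) ⊢ p1, p2, p3
  [WR] p2 ⊢ p2, p3
    [Ax] p2 ⊢ p2
  [WR] p1 ⊢ p1, p3
    [Ax] p1 ⊢ p1

Result: YES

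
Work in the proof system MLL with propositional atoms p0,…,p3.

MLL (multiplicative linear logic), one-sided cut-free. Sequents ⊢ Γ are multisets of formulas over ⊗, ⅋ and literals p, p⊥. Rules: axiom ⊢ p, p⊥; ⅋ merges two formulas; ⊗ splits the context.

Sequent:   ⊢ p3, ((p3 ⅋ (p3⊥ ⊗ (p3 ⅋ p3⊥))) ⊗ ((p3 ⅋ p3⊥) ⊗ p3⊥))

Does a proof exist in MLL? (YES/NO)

Proof tree:
[⊗]  ⊢ p3, ((p3 ⅋ (p3⊥ ⊗ (p3 ⅋ p3⊥))) ⊗ ((p3 ⅋ p3⊥) ⊗ p3⊥))
  [⅋]  ⊢ (p3 ⅋ (p3⊥ ⊗ (p3 ⅋ p3⊥)))
    [⊗]  ⊢ p3, (p3⊥ ⊗ (p3 ⅋ p3⊥))
      [Ax]  ⊢ p3, p3⊥
      [⅋]  ⊢ (p3 ⅋ p3⊥)
        [Ax]  ⊢ p3, p3⊥
  [⊗]  ⊢ p3, ((p3 ⅋ p3⊥) ⊗ p3⊥)
    [⅋]  ⊢ (p3 ⅋ p3⊥)
      [Ax]  ⊢ p3, p3⊥
    [Ax]  ⊢ p3, p3⊥

Result: YES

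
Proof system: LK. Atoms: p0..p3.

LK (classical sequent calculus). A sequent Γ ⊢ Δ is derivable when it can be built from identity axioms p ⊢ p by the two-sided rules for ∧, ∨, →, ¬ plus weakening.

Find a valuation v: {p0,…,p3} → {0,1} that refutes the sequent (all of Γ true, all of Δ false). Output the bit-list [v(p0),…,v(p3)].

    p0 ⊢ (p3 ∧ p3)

Enumerate valuations to refute Γ ⊢ Δ:
  v=0000: Γ:[p0=F] Δ:[(p3 ∧ p3)=F] refutes=False
  v=0001: Γ:[p0=F] Δ:[(p3 ∧ p3)=T] refutes=False
  v=0010: Γ:[p0=F] Δ:[(p3 ∧ p3)=F] refutes=False
  v=0011: Γ:[p0=F] Δ:[(p3 ∧ p3)=T] refutes=False
  v=0100: Γ:[p0=F] Δ:[(p3 ∧ p3)=F] refutes=False
  v=0101: Γ:[p0=F] Δ:[(p3 ∧ p3)=T] refutes=False
  v=0110: Γ:[p0=F] Δ:[(p3 ∧ p3)=F] refutes=False
  v=0111: Γ:[p0=F] Δ:[(p3 ∧ p3)=T] refutes=False
  v=1000: Γ:[p0=T] Δ:[(p3 ∧ p3)=F] refutes=True  ← countermodel

Result: [1, 0, 0, 0]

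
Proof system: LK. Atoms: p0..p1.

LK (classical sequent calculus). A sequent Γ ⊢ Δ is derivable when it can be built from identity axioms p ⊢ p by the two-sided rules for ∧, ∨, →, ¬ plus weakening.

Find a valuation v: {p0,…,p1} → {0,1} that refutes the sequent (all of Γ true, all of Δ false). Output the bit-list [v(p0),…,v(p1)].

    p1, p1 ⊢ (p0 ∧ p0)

Truth-table refutation:
  v=00: Γ:[p1=F, p1=F] Δ:[(p0 ∧ p0)=F] refutes=False
  v=01: Γ:[p1=T, p1=T] Δ:[(p0 ∧ p0)=F] refutes=True  ← countermodel

Result: [0, 1]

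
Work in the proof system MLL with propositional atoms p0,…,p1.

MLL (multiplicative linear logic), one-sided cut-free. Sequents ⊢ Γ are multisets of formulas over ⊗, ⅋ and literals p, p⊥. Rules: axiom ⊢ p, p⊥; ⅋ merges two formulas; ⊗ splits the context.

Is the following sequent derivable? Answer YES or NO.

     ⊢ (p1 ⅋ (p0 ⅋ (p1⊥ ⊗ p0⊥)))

Proof tree:
[⅋]  ⊢ (p1 ⅋ (p0 ⅋ (p1⊥ ⊗ p0⊥)))
  [⅋]  ⊢ p1, (p0 ⅋ (p1⊥ ⊗ p0⊥))
    [⊗]  ⊢ p1, p0, (p1⊥ ⊗ p0⊥)
      [Ax]  ⊢ p1, p1⊥
      [Ax]  ⊢ p0, p0⊥

Result: YES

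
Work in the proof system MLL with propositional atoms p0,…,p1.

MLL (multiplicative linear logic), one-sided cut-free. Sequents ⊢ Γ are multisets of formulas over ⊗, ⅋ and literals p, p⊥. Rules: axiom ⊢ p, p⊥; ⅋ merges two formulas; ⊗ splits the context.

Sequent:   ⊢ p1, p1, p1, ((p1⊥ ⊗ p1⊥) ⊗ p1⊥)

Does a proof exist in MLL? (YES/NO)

Proof tree:
[⊗]  ⊢ p1, p1, p1, ((p1⊥ ⊗ p1⊥) ⊗ p1⊥)
  [⊗]  ⊢ p1, p1, (p1⊥ ⊗ p1⊥)
    [Ax]  ⊢ p1, p1⊥
    [Ax]  ⊢ p1, p1⊥
  [Ax]  ⊢ p1, p1⊥

Result: YES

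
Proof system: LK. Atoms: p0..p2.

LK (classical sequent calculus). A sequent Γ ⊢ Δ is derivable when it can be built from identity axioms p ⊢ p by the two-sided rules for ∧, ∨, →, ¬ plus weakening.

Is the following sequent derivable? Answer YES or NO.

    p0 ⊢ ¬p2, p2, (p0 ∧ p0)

Derivation (root first):
[∧R] p0 ⊢ ¬p2, p2, (p0 ∧ p0)
  [Ax] p0 ⊢ p0
  [WR]  ⊢ p2, ¬p2, p0
    [¬R]  ⊢ p2, ¬p2
      [Ax] p2 ⊢ p2

Result: YES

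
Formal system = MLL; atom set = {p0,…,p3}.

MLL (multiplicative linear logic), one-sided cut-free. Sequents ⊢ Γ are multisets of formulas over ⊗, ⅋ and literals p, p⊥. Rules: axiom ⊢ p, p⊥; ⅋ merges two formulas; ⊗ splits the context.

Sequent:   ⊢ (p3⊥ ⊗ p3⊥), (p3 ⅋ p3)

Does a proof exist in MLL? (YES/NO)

Derivation (root first):
[⅋]  ⊢ (p3⊥ ⊗ p3⊥), (p3 ⅋ p3)
  [⊗]  ⊢ p3, p3, (p3⊥ ⊗ p3⊥)
    [Ax]  ⊢ p3, p3⊥
    [Ax]  ⊢ p3, p3⊥

Result: YES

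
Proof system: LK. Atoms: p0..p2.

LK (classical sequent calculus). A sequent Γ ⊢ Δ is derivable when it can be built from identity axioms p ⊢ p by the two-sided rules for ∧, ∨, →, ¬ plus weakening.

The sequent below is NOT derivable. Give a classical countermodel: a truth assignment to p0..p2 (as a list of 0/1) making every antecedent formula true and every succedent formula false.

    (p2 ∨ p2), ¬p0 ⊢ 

Search for a countermodel by truth-table:
  v=000: Γ:[(p2 ∨ p2)=F, ¬p0=T] Δ:[] refutes=False
  v=001: Γ:[(p2 ∨ p2)=T, ¬p0=T] Δ:[] refutes=True  ← countermodel

Result: [0, 0, 1]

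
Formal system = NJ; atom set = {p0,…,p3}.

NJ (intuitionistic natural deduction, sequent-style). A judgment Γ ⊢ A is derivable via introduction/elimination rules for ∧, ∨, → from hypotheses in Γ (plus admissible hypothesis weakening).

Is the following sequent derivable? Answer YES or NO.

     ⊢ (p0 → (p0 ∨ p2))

Derivation trace:
[→I]  ⊢ (p0 → (p0 ∨ p2))
  [∨I₁] p0 ⊢ (p0 ∨ p2)
    [Ax] p0 ⊢ p0

Result: YES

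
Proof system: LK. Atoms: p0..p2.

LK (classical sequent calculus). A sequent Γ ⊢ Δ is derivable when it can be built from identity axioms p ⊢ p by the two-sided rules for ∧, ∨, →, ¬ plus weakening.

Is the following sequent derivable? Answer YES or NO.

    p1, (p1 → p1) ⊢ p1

Derivation (root first):
[→L] p1, (p1 → p1) ⊢ p1
  [WL] p1, p1 ⊢ p1
    [Ax] p1 ⊢ p1
  [WL] p1, p1 ⊢ p1
    [Ax] p1 ⊢ p1

Result: YES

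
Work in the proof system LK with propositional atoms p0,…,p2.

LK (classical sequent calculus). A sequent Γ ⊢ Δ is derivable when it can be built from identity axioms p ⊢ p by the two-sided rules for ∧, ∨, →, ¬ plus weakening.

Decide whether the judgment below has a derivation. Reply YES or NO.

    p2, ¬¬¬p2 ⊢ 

Derivation (root first):
[¬L] p2, ¬¬¬p2 ⊢ 
  [¬R] p2 ⊢ ¬¬p2
    [¬L] p2, ¬p2 ⊢ 
      [Ax] p2 ⊢ p2

Result: YES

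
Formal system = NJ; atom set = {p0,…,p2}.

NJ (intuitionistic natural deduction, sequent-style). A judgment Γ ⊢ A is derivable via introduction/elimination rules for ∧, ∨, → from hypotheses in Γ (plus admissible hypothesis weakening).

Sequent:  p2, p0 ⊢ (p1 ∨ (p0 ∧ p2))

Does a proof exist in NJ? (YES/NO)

Derivation (root first):
[∨I₂] p2, p0 ⊢ (p1 ∨ (p0 ∧ p2))
  [∧I] p2, p0 ⊢ (p0 ∧ p2)
    [Ax] p0 ⊢ p0
    [Ax] p2 ⊢ p2

Result: YES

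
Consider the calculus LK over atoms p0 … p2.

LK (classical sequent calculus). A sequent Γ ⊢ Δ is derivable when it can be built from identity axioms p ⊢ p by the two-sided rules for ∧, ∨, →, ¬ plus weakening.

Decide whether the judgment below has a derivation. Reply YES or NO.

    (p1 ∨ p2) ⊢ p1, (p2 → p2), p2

Derivation (root first):
[∨L] (p1 ∨ p2) ⊢ p1, (p2 → p2), p2
  [Ax] p1 ⊢ p1
  [WL] p2 ⊢ (p2 → p2), p2
    [WR]  ⊢ (p2 → p2), p2
      [→R]  ⊢ (p2 → p2)
        [Ax] p2 ⊢ p2

Result: YES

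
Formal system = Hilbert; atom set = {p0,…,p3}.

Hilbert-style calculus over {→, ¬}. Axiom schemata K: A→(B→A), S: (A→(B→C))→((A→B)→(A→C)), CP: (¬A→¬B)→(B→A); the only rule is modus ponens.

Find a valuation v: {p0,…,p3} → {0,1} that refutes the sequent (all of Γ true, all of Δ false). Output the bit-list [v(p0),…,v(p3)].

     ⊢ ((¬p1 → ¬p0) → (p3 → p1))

Search for a countermodel by truth-table:
  v=0000: Γ:[] Δ:[((¬p1 → ¬p0) → (p3 → p1))=T] refutes=False
  v=0001: Γ:[] Δ:[((¬p1 → ¬p0) → (p3 → p1))=F] refutes=True  ← countermodel

Result: [0, 0, 0, 1]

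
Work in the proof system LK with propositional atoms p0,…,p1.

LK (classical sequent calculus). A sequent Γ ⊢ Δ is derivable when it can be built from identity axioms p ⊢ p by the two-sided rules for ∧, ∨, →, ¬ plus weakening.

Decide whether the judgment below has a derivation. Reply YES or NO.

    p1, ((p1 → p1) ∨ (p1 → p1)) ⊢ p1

Derivation (root first):
[∨L] p1, ((p1 → p1) ∨ (p1 → p1)) ⊢ p1
  [→L] p1, (p1 → p1) ⊢ p1
    [Ax] p1 ⊢ p1
    [Ax] p1 ⊢ p1
  [→L] p1, (p1 → p1) ⊢ p1
    [Ax] p1 ⊢ p1
    [Ax] p1 ⊢ p1

Result: YES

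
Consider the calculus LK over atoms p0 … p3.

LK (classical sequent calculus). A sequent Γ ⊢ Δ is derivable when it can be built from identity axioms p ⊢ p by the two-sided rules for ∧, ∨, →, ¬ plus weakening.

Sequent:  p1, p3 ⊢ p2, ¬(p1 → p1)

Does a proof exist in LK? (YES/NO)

Enumerate valuations to refute Γ ⊢ Δ:
  v=0000: Γ:[p1=F, p3=F] Δ:[p2=F, ¬(p1 → p1)=F] refutes=False
  v=0001: Γ:[p1=F, p3=T] Δ:[p2=F, ¬(p1 → p1)=F] refutes=False
  v=0010: Γ:[p1=F, p3=F] Δ:[p2=T, ¬(p1 → p1)=F] refutes=False
  v=0011: Γ:[p1=F, p3=T] Δ:[p2=T, ¬(p1 → p1)=F] refutes=False
  v=0100: Γ:[p1=T, p3=F] Δ:[p2=F, ¬(p1 → p1)=F] refutes=False
  v=0101: Γ:[p1=T, p3=T] Δ:[p2=F, ¬(p1 → p1)=F] refutes=True  ← countermodel

Result: NO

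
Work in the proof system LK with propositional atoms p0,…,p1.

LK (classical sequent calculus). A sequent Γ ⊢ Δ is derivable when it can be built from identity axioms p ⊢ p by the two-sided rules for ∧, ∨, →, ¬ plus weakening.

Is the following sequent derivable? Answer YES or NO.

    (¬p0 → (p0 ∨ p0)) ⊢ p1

Search for a countermodel by truth-table:
  v=00: Γ:[(¬p0 → (p0 ∨ p0))=F] Δ:[p1=F] refutes=False
  v=01: Γ:[(¬p0 → (p0 ∨ p0))=F] Δ:[p1=T] refutes=False
  v=10: Γ:[(¬p0 → (p0 ∨ p0))=T] Δ:[p1=F] refutes=True  ← countermodel

Result: NO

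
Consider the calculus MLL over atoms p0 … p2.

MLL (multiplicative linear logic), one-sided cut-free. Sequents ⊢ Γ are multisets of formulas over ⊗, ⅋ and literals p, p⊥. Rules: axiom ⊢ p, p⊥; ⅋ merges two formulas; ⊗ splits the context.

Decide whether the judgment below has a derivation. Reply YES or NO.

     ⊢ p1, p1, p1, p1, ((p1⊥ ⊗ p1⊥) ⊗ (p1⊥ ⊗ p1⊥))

Proof tree:
[⊗]  ⊢ p1, p1, p1, p1, ((p1⊥ ⊗ p1⊥) ⊗ (p1⊥ ⊗ p1⊥))
  [⊗]  ⊢ p1, p1, (p1⊥ ⊗ p1⊥)
    [Ax]  ⊢ p1, p1⊥
    [Ax]  ⊢ p1, p1⊥
  [⊗]  ⊢ p1, p1, (p1⊥ ⊗ p1⊥)
    [Ax]  ⊢ p1, p1⊥
    [Ax]  ⊢ p1, p1⊥

Result: YES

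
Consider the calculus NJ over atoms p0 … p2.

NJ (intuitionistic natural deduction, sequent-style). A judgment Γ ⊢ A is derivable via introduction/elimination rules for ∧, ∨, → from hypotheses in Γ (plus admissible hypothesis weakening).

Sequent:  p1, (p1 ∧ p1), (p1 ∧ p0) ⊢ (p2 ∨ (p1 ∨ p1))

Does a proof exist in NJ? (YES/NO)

Derivation trace:
[Wk] p1, (p1 ∧ p1), (p1 ∧ p0) ⊢ (p2 ∨ (p1 ∨ p1))
  [∨I₂] p1, (p1 ∧ p1) ⊢ (p2 ∨ (p1 ∨ p1))
    [∨I₂] p1, (p1 ∧ p1) ⊢ (p1 ∨ p1)
      [Wk] p1, (p1 ∧ p1) ⊢ p1
        [Ax] p1 ⊢ p1

Result: YES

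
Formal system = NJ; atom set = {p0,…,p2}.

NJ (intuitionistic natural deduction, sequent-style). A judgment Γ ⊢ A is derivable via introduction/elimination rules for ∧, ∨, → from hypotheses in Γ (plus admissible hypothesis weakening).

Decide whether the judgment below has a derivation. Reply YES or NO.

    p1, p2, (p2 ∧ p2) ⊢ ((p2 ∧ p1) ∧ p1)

Derivation (root first):
[∧I] p1, p2, (p2 ∧ p2) ⊢ ((p2 ∧ p1) ∧ p1)
  [Wk] p1, p2, (p2 ∧ p2) ⊢ (p2 ∧ p1)
    [∧I] p1, p2 ⊢ (p2 ∧ p1)
      [Ax] p2 ⊢ p2
      [Ax] p1 ⊢ p1
  [Ax] p1 ⊢ p1

Result: YES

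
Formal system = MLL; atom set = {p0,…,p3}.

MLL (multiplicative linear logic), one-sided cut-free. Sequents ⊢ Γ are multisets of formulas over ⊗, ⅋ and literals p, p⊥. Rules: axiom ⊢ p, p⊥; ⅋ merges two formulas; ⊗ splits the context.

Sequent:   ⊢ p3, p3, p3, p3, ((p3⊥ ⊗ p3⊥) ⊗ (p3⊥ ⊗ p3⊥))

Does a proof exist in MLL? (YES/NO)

Derivation (root first):
[⊗]  ⊢ p3, p3, p3, p3, ((p3⊥ ⊗ p3⊥) ⊗ (p3⊥ ⊗ p3⊥))
  [⊗]  ⊢ p3, p3, (p3⊥ ⊗ p3⊥)
    [Ax]  ⊢ p3, p3⊥
    [Ax]  ⊢ p3, p3⊥
  [⊗]  ⊢ p3, p3, (p3⊥ ⊗ p3⊥)
    [Ax]  ⊢ p3, p3⊥
    [Ax]  ⊢ p3, p3⊥

Result: YES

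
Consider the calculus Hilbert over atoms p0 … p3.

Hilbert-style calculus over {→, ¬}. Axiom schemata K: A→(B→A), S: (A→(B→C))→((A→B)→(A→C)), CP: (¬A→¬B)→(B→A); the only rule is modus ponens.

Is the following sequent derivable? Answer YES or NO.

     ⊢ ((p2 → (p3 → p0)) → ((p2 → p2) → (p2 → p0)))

Search for a countermodel by truth-table:
  v=0000: Γ:[] Δ:[((p2 → (p3 → p0)) → ((p2 → p2) → (p2 → p0)))=T] refutes=False
  v=0001: Γ:[] Δ:[((p2 → (p3 → p0)) → ((p2 → p2) → (p2 → p0)))=T] refutes=False
  v=0010: Γ:[] Δ:[((p2 → (p3 → p0)) → ((p2 → p2) → (p2 → p0)))=F] refutes=True  ← countermodel

Result: NO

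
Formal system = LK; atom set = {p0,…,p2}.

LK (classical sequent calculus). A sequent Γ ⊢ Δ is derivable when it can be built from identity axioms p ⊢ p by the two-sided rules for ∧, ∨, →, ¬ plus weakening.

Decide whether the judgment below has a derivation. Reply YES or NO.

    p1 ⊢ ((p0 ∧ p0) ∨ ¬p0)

Derivation trace:
[∨R] p1 ⊢ ((p0 ∧ p0) ∨ ¬p0)
  [¬R] p1 ⊢ (p0 ∧ p0), ¬p0
    [WL] p0, p1 ⊢ (p0 ∧ p0)
      [∧R] p0 ⊢ (p0 ∧ p0)
        [Ax] p0 ⊢ p0
        [Ax] p0 ⊢ p0

Result: YES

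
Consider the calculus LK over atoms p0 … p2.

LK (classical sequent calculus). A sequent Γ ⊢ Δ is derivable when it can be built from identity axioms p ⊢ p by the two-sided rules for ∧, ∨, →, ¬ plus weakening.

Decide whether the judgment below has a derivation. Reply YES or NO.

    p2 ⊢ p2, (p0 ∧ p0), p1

Derivation trace:
[WR] p2 ⊢ p2, (p0 ∧ p0), p1
  [∧R] p2 ⊢ p2, (p0 ∧ p0)
    [WR] p2 ⊢ p2, p0
      [Ax] p2 ⊢ p2
    [WR] p2 ⊢ p2, p0
      [Ax] p2 ⊢ p2

Result: YES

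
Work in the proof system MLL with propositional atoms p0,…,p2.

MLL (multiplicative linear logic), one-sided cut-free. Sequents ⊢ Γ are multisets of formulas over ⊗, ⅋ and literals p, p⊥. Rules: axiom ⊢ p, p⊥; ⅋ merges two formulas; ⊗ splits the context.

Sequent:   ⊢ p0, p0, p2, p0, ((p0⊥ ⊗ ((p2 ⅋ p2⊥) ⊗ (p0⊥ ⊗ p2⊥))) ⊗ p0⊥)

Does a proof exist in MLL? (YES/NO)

Proof tree:
[⊗]  ⊢ p0, p0, p2, p0, ((p0⊥ ⊗ ((p2 ⅋ p2⊥) ⊗ (p0⊥ ⊗ p2⊥))) ⊗ p0⊥)
  [⊗]  ⊢ p0, p0, p2, (p0⊥ ⊗ ((p2 ⅋ p2⊥) ⊗ (p0⊥ ⊗ p2⊥)))
    [Ax]  ⊢ p0, p0⊥
    [⊗]  ⊢ p0, p2, ((p2 ⅋ p2⊥) ⊗ (p0⊥ ⊗ p2⊥))
      [⅋]  ⊢ (p2 ⅋ p2⊥)
        [Ax]  ⊢ p2, p2⊥
      [⊗]  ⊢ p0, p2, (p0⊥ ⊗ p2⊥)
        [Ax]  ⊢ p0, p0⊥
        [Ax]  ⊢ p2, p2⊥
  [Ax]  ⊢ p0, p0⊥

Result: YES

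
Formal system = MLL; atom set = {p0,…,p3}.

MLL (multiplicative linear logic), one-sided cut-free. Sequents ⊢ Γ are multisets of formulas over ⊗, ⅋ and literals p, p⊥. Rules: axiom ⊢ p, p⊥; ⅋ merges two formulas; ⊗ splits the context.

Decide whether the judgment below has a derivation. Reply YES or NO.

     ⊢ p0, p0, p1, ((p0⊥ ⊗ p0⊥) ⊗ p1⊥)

Derivation (root first):
[⊗]  ⊢ p0, p0, p1, ((p0⊥ ⊗ p0⊥) ⊗ p1⊥)
  [⊗]  ⊢ p0, p0, (p0⊥ ⊗ p0⊥)
    [Ax]  ⊢ p0, p0⊥
    [Ax]  ⊢ p0, p0⊥
  [Ax]  ⊢ p1, p1⊥

Result: YES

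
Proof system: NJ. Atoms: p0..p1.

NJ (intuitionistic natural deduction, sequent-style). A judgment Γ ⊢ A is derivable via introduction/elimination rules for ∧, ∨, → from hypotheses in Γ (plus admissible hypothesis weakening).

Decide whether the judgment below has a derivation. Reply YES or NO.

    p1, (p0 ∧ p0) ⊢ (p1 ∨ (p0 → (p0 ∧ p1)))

Derivation (root first):
[Wk] p1, (p0 ∧ p0) ⊢ (p1 ∨ (p0 → (p0 ∧ p1)))
  [∨I₂] p1 ⊢ (p1 ∨ (p0 → (p0 ∧ p1)))
    [→I] p1 ⊢ (p0 → (p0 ∧ p1))
      [∧I] p1, p0 ⊢ (p0 ∧ p1)
        [Ax] p0 ⊢ p0
        [Ax] p1 ⊢ p1

Result: YES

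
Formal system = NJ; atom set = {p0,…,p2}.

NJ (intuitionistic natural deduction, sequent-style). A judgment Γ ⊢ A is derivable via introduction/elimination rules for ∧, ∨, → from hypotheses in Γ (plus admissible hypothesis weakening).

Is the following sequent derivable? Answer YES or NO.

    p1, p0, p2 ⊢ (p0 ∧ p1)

Derivation trace:
[Wk] p1, p0, p2 ⊢ (p0 ∧ p1)
  [∧I] p1, p0 ⊢ (p0 ∧ p1)
    [Ax] p0 ⊢ p0
    [Ax] p1 ⊢ p1

Result: YES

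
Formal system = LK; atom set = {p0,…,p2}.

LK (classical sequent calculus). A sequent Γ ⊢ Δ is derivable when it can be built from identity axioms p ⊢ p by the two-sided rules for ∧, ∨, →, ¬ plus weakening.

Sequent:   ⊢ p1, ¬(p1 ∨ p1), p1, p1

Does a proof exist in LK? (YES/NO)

Proof tree:
[WR]  ⊢ p1, ¬(p1 ∨ p1), p1, p1
  [WR]  ⊢ p1, ¬(p1 ∨ p1), p1
    [¬R]  ⊢ p1, ¬(p1 ∨ p1)
      [∨L] (p1 ∨ p1) ⊢ p1
        [Ax] p1 ⊢ p1
        [Ax] p1 ⊢ p1

Result: YES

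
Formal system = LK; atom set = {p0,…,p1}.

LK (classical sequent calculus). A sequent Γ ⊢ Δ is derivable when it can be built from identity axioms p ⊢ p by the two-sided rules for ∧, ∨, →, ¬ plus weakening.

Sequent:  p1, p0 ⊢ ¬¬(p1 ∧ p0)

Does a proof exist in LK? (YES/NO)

Proof tree:
[¬R] p1, p0 ⊢ ¬¬(p1 ∧ p0)
  [¬L] p1, p0, ¬(p1 ∧ p0) ⊢ 
    [∧R] p1, p0 ⊢ (p1 ∧ p0)
      [Ax] p1 ⊢ p1
      [Ax] p0 ⊢ p0

Result: YES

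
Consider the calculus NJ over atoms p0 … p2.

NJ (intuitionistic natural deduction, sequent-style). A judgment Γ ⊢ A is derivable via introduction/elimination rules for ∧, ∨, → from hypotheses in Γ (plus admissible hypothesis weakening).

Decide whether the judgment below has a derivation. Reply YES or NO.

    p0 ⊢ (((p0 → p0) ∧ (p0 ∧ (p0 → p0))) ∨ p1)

Proof tree:
[∨I₁] p0 ⊢ (((p0 → p0) ∧ (p0 ∧ (p0 → p0))) ∨ p1)
  [∧I] p0 ⊢ ((p0 → p0) ∧ (p0 ∧ (p0 → p0)))
    [→I]  ⊢ (p0 → p0)
      [Ax] p0 ⊢ p0
    [∧I] p0 ⊢ (p0 ∧ (p0 → p0))
      [Ax] p0 ⊢ p0
      [→I]  ⊢ (p0 → p0)
        [Ax] p0 ⊢ p0

Result: YES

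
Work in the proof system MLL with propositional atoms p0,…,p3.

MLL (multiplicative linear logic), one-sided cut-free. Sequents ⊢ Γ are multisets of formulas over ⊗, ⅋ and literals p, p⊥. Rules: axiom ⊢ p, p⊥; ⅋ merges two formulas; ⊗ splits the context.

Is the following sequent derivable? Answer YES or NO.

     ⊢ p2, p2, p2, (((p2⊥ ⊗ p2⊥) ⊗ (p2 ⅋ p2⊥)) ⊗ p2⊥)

Derivation (root first):
[⊗]  ⊢ p2, p2, p2, (((p2⊥ ⊗ p2⊥) ⊗ (p2 ⅋ p2⊥)) ⊗ p2⊥)
  [⊗]  ⊢ p2, p2, ((p2⊥ ⊗ p2⊥) ⊗ (p2 ⅋ p2⊥))
    [⊗]  ⊢ p2, p2, (p2⊥ ⊗ p2⊥)
      [Ax]  ⊢ p2, p2⊥
      [Ax]  ⊢ p2, p2⊥
    [⅋]  ⊢ (p2 ⅋ p2⊥)
      [Ax]  ⊢ p2, p2⊥
  [Ax]  ⊢ p2, p2⊥

Result: YES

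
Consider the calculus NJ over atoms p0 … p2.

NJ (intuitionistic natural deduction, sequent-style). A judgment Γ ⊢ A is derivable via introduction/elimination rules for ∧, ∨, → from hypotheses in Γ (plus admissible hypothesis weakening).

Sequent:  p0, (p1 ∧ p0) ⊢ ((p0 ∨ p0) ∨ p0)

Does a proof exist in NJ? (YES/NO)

Derivation trace:
[∨I₁] p0, (p1 ∧ p0) ⊢ ((p0 ∨ p0) ∨ p0)
  [∨I₁] p0, (p1 ∧ p0) ⊢ (p0 ∨ p0)
    [Wk] p0, (p1 ∧ p0) ⊢ p0
      [Ax] p0 ⊢ p0

Result: YES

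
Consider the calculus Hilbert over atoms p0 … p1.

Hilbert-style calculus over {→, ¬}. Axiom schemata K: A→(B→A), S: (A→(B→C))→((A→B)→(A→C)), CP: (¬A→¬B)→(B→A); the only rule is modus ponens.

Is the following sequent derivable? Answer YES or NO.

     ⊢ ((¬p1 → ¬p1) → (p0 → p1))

Enumerate valuations to refute Γ ⊢ Δ:
  v=00: Γ:[] Δ:[((¬p1 → ¬p1) → (p0 → p1))=T] refutes=False
  v=01: Γ:[] Δ:[((¬p1 → ¬p1) → (p0 → p1))=T] refutes=False
  v=10: Γ:[] Δ:[((¬p1 → ¬p1) → (p0 → p1))=F] refutes=True  ← countermodel

Result: NO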